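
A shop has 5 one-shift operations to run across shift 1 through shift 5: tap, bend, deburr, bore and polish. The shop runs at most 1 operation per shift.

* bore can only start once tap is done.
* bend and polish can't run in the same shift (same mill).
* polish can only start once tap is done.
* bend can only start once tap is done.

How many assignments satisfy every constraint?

30

Splitting on tap: it can be shift 1 (24), shift 2 (6). Listing each branch's schedules as (bend, deburr, bore, polish) by shift number:
tap=shift 1: (2,3,4,5) (2,3,5,4) (2,4,3,5) (2,4,5,3) (2,5,3,4) (2,5,4,3) (3,2,4,5) (3,2,5,4) (3,4,2,5) (3,4,5,2) (3,5,2,4) (3,5,4,2) (4,2,3,5) (4,2,5,3) (4,3,2,5) (4,3,5,2) (4,5,2,3) (4,5,3,2) (5,2,3,4) (5,2,4,3) (5,3,2,4) (5,3,4,2) (5,4,2,3) (5,4,3,2) — 24.
tap=shift 2: (3,1,4,5) (3,1,5,4) (4,1,3,5) (4,1,5,3) (5,1,3,4) (5,1,4,3) — 6.
Summing: 24 + 6 = 30.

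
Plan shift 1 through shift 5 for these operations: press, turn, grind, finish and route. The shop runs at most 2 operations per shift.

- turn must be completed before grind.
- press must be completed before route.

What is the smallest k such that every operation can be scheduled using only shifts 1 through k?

The precedence chain requires at least 2 distinct shifts.
With at most 2 per shift and 5 operations, at least 3 shifts are needed.
3 works (last occupied shift: shift 3): for example turn -> shift 1, press -> shift 1, route -> shift 2, grind -> shift 2, finish -> shift 3.

3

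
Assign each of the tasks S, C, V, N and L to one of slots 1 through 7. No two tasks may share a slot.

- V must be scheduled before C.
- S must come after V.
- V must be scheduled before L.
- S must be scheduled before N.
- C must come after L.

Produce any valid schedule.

V=1; N=5; C=4; L=3; S=2

Checking: V(1) before S(2); L(3) before C(4); V(1) before L(3); V(1) before C(4); S(2) before N(5); max 1 per slot (cap 1).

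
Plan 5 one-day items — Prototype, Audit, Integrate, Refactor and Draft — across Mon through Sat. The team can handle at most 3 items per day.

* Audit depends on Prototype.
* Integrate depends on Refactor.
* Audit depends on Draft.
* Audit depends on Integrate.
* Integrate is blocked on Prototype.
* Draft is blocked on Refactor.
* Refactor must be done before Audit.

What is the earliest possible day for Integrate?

Tue

Precedence pushes Integrate to at least Tue; downstream work caps Integrate at Fri.
Integrate at Tue is achievable: Audit -> Wed, Draft -> Tue, Integrate -> Tue, Prototype -> Mon, Refactor -> Mon.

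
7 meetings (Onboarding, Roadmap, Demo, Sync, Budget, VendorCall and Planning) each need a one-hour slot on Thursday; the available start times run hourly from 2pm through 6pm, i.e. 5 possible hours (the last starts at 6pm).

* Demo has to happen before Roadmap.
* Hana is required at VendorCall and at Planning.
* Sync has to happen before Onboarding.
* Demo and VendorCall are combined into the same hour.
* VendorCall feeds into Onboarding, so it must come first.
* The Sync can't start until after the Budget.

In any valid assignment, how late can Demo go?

Downstream work caps Demo at 5pm.
Demo at 5pm is achievable: VendorCall in 5pm, Roadmap in 6pm, Planning in 2pm, Sync in 3pm, Budget in 2pm, Demo in 5pm, Onboarding in 6pm.

5pm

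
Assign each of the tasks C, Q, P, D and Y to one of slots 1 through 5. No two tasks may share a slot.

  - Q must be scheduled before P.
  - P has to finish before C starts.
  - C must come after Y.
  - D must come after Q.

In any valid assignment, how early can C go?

4

Precedence pushes C to at least 3.
C at 4 is achievable: Q -> 1, Y -> 3, C -> 4, D -> 5, P -> 2.
Nothing earlier works — the capacity limit rule out every slot before 4.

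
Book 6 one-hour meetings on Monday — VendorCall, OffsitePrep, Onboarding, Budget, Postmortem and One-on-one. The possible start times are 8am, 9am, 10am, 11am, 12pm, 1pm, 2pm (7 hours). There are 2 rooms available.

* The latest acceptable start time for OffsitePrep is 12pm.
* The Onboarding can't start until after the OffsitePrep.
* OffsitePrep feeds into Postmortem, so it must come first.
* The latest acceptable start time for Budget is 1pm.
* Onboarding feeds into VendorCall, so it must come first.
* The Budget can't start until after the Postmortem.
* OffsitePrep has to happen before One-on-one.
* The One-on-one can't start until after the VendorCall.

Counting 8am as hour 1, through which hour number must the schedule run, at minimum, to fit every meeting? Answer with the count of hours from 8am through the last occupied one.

4 hours

The precedence chain requires at least 4 distinct hours.
With at most 2 per hour and 6 meetings, at least 3 hours are needed.
4 works (last occupied hour: 11am): for example VendorCall=10am, Budget=10am, Onboarding=9am, Postmortem=9am, OffsitePrep=8am, One-on-one=11am.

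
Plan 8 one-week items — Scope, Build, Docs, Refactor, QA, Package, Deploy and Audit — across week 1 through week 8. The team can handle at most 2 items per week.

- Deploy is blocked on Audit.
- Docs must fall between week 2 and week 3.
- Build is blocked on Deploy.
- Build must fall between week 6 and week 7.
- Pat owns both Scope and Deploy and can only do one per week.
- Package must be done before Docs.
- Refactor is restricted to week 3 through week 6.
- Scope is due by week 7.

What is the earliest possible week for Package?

Downstream work caps Package at week 2.
Package at week 1 is achievable: Deploy in week 3; Refactor in week 3; QA in week 4; Package in week 1; Build in week 6; Docs in week 2; Audit in week 2; Scope in week 1.

week 1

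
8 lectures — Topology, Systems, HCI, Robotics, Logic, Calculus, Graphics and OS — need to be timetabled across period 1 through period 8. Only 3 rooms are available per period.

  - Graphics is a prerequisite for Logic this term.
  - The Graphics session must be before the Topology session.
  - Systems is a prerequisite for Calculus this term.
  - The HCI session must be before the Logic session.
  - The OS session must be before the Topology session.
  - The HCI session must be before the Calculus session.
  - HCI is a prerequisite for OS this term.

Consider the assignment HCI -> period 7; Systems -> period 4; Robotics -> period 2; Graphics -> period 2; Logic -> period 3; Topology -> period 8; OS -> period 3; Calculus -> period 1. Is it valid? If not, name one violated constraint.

No. The HCI session must be before the Calculus session is not satisfied.

The HCI session must be before the Calculus session — violated.
Graphics is a prerequisite for Logic this term — holds.
The HCI session must be before the Logic session — violated.
The Graphics session must be before the Topology session — holds.
Only 3 rooms are available per period — holds.
Systems is a prerequisite for Calculus this term — violated.
The OS session must be before the Topology session — holds.
HCI is a prerequisite for OS this term — violated.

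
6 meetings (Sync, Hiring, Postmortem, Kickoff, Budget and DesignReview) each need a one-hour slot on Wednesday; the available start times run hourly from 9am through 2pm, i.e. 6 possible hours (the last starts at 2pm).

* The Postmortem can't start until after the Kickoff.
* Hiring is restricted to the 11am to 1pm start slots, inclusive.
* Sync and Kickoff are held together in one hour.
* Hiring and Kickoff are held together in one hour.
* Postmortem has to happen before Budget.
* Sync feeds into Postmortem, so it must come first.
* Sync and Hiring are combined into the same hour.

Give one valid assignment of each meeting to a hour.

DesignReview in 9am, Budget in 1pm, Kickoff in 11am, Postmortem in 12pm, Hiring in 11am, Sync in 11am

Checking: Sync(11am) before Postmortem(12pm); Postmortem(12pm) before Budget(1pm); Kickoff(11am) before Postmortem(12pm); Sync = Hiring = 11am; Hiring = Kickoff = 11am; Sync = Kickoff = 11am; Hiring=11am in [11am,1pm].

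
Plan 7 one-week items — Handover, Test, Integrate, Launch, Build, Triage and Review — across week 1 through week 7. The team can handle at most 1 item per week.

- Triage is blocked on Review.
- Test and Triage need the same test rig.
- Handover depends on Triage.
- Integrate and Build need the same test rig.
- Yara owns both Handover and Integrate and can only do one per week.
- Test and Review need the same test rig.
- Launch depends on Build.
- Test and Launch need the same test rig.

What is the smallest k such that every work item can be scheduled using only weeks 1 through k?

7 weeks

The precedence chain requires at least 3 distinct weeks.
With at most 1 per week and 7 work items, at least 7 weeks are needed.
7 works (last occupied week: week 7): for example Triage=week 2, Review=week 1, Handover=week 3, Build=week 4, Test=week 6, Launch=week 5, Integrate=week 7.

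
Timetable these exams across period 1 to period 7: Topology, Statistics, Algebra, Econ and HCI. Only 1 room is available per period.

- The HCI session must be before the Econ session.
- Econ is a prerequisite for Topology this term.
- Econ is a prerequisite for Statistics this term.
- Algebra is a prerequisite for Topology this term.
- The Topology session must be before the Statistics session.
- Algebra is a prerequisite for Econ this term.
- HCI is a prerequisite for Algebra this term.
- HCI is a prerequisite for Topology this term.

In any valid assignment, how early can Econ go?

period 3

Precedence pushes Econ to at least period 3; downstream work caps Econ at period 5.
Econ at period 3 is achievable: HCI -> period 1; Topology -> period 4; Algebra -> period 2; Econ -> period 3; Statistics -> period 5.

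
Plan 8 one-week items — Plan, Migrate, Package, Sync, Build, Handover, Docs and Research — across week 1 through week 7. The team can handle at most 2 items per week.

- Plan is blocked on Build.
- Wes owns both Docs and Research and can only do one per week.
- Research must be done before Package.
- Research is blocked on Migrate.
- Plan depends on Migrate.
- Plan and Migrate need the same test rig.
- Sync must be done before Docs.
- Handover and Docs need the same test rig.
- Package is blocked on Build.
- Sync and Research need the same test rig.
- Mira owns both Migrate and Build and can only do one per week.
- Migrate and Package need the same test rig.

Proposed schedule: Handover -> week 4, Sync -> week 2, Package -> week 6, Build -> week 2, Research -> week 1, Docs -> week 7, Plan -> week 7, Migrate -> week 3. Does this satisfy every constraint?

Migrate and Package need the same test rig — holds.
Research is blocked on Migrate — violated.
Research must be done before Package — holds.
Package is blocked on Build — holds.
Plan is blocked on Build — holds.
Sync and Research need the same test rig — holds.
Sync must be done before Docs — holds.
Mira owns both Migrate and Build and can only do one per week — holds.
Wes owns both Docs and Research and can only do one per week — holds.
Handover and Docs need the same test rig — holds.
The team can handle at most 2 items per week — holds.
Plan depends on Migrate — holds.
Plan and Migrate need the same test rig — holds.

No — it violates: Research is blocked on Migrate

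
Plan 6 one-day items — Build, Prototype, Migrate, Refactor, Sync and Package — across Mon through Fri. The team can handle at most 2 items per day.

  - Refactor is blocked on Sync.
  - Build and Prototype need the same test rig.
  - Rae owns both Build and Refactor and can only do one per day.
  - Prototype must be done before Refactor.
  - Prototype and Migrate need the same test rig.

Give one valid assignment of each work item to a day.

Package -> Wed, Prototype -> Mon, Sync -> Mon, Build -> Wed, Migrate -> Tue, Refactor -> Tue

Checking: Sync(Mon) before Refactor(Tue); Prototype(Mon) before Refactor(Tue); Build(Wed) != Prototype(Mon); Build(Wed) != Refactor(Tue); Prototype(Mon) != Migrate(Tue); max 2 per day (cap 2).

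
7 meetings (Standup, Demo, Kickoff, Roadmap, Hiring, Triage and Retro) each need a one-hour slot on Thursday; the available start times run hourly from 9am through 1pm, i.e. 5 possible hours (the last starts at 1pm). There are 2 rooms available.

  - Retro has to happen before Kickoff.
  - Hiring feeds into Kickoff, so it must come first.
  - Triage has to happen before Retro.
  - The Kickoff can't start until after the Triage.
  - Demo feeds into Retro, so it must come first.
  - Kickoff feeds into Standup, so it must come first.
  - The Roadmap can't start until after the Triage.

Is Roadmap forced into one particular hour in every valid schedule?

No

Roadmap can be 10am (e.g. Hiring -> 11am; Roadmap -> 10am; Demo -> 9am; Kickoff -> 12pm; Standup -> 1pm; Retro -> 10am; Triage -> 9am) or 11am (e.g. Kickoff -> 11am, Standup -> 12pm, Triage -> 9am, Roadmap -> 11am, Demo -> 9am, Hiring -> 10am, Retro -> 10am).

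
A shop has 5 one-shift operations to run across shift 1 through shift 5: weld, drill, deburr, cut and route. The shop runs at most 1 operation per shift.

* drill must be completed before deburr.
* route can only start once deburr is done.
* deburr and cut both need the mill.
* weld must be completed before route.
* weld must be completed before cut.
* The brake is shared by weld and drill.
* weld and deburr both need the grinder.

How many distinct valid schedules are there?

Splitting on weld: it can be shift 1 (4), shift 2 (3), shift 3 (2). Listing each branch's schedules as (drill, deburr, cut, route) by shift number:
weld=shift 1: (2,3,4,5) (2,3,5,4) (2,4,3,5) (3,4,2,5) — 4.
weld=shift 2: (1,3,4,5) (1,3,5,4) (1,4,3,5) — 3.
weld=shift 3: (1,2,4,5) (1,2,5,4) — 2.
Summing: 4 + 3 + 2 = 9.

9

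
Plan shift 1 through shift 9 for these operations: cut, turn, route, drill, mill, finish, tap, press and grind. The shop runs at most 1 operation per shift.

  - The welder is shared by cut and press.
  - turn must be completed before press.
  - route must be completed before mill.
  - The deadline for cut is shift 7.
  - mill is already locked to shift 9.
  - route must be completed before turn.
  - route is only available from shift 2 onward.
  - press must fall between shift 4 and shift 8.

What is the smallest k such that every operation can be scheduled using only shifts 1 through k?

The precedence chain requires at least 3 distinct shifts.
With at most 1 per shift and 9 operations, at least 9 shifts are needed.
mill can't be placed before shift 9, so the schedule must run through at least shift 9.
9 works (last occupied shift: shift 9): for example mill -> shift 9, press -> shift 4, tap -> shift 7, cut -> shift 1, finish -> shift 6, drill -> shift 5, route -> shift 2, grind -> shift 8, turn -> shift 3.

9 shifts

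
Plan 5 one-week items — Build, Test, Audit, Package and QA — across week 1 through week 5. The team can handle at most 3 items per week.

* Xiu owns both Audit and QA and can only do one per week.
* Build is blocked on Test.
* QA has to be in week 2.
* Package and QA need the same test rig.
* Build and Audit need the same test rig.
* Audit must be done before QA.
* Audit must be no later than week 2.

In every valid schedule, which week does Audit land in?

Audit's window is week 1–week 2.
QA is fixed at week 2, and Audit can't share a week with QA.
So Audit must be week 1.

week 1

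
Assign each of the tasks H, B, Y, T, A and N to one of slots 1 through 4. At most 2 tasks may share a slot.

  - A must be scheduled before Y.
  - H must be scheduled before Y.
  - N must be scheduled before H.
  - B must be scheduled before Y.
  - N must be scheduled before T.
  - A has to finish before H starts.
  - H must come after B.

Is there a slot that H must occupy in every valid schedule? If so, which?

Precedence pushes H to at least 2; downstream work caps H at 3.
So H is pinned to 3.

3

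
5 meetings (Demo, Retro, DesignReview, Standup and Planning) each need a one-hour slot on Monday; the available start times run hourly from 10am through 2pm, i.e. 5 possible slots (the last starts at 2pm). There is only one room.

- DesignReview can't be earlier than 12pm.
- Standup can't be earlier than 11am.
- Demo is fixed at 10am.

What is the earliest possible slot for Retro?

11am

Retro at 11am is achievable: Standup=1pm, DesignReview=12pm, Retro=11am, Demo=10am, Planning=2pm.
Nothing earlier works — the capacity limit rule out every slot before 11am.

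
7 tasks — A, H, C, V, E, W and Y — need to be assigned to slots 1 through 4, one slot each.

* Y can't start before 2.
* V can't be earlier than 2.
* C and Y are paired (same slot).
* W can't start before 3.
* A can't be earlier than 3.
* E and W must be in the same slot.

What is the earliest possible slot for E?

3

E must be in the same slot as W, which can't be before 3, so E is at least 3.
E at 3 is achievable: C=2, V=2, W=3, H=1, Y=2, A=3, E=3.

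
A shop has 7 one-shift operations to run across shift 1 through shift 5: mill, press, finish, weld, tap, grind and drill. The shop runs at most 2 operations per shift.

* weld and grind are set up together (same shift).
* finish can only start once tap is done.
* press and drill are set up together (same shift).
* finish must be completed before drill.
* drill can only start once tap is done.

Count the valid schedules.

60

Splitting on mill: it can be shift 1 (16), shift 2 (16), shift 3 (14), shift 4 (10), shift 5 (4). Listing each branch's schedules as (press, finish, weld, tap, grind, drill) by shift number:
mill=shift 1: (3,2,4,1,4,3) (3,2,5,1,5,3) (4,2,3,1,3,4) (4,2,5,1,5,4) (4,3,2,1,2,4) (4,3,5,1,5,4) (4,3,5,2,5,4) (5,2,3,1,3,5) (5,2,4,1,4,5) (5,3,2,1,2,5) (5,3,4,1,4,5) (5,3,4,2,4,5) (5,4,2,1,2,5) (5,4,2,3,2,5) (5,4,3,1,3,5) (5,4,3,2,3,5) — 16.
mill=shift 2: (3,2,4,1,4,3) (3,2,5,1,5,3) (4,2,3,1,3,4) (4,2,5,1,5,4) (4,3,1,2,1,4) (4,3,5,1,5,4) (4,3,5,2,5,4) (5,2,3,1,3,5) (5,2,4,1,4,5) (5,3,1,2,1,5) (5,3,4,1,4,5) (5,3,4,2,4,5) (5,4,1,2,1,5) (5,4,1,3,1,5) (5,4,3,1,3,5) (5,4,3,2,3,5) — 16.
mill=shift 3: (4,2,5,1,5,4) (4,3,1,2,1,4) (4,3,2,1,2,4) (4,3,5,1,5,4) (4,3,5,2,5,4) (5,2,4,1,4,5) (5,3,1,2,1,5) (5,3,2,1,2,5) (5,3,4,1,4,5) (5,3,4,2,4,5) (5,4,1,2,1,5) (5,4,1,3,1,5) (5,4,2,1,2,5) (5,4,2,3,2,5) — 14.
mill=shift 4: (3,2,5,1,5,3) (5,2,3,1,3,5) (5,3,1,2,1,5) (5,3,2,1,2,5) (5,4,1,2,1,5) (5,4,1,3,1,5) (5,4,2,1,2,5) (5,4,2,3,2,5) (5,4,3,1,3,5) (5,4,3,2,3,5) — 10.
mill=shift 5: (3,2,4,1,4,3) (4,2,3,1,3,4) (4,3,1,2,1,4) (4,3,2,1,2,4) — 4.
Summing: 16 + 16 + 14 + 10 + 4 = 60.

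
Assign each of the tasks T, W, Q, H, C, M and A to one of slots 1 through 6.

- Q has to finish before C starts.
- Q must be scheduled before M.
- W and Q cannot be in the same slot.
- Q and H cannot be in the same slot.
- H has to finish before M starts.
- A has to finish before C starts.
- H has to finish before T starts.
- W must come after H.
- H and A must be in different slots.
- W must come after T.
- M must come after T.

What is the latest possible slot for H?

4

Downstream work caps H at 4.
H at 4 is achievable: Q=1; T=5; A=1; H=4; C=2; W=6; M=6.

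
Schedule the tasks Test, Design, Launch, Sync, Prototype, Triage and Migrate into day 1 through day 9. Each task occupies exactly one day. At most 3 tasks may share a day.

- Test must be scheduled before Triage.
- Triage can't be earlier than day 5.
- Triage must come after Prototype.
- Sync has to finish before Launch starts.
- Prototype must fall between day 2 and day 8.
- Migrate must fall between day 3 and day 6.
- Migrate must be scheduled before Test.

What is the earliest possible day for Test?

day 4

Precedence pushes Test to at least day 4; downstream work caps Test at day 8.
Test at day 4 is achievable: Design in day 1; Prototype in day 2; Test in day 4; Sync in day 1; Launch in day 2; Migrate in day 3; Triage in day 5.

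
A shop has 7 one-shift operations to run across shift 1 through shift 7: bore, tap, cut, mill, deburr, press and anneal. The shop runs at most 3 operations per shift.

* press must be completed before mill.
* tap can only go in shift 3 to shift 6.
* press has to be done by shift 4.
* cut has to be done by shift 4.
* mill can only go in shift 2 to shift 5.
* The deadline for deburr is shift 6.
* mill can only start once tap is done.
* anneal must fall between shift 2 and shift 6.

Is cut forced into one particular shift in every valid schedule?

No

cut can be shift 1 (e.g. deburr=shift 1, cut=shift 1, mill=shift 4, anneal=shift 2, bore=shift 2, tap=shift 3, press=shift 1) or shift 2 (e.g. anneal -> shift 2; deburr -> shift 1; cut -> shift 2; bore -> shift 1; mill -> shift 4; tap -> shift 3; press -> shift 1).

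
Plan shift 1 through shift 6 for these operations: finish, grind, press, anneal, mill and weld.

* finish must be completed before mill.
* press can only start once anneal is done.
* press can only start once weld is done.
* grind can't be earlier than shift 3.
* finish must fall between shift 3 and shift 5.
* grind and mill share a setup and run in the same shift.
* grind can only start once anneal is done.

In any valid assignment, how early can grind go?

shift 4

Grind is available from shift 3; grind must be in the same shift as mill, which can't be before shift 4, so grind is at least shift 4.
grind at shift 4 is achievable: anneal=shift 1, weld=shift 1, press=shift 2, finish=shift 3, grind=shift 4, mill=shift 4.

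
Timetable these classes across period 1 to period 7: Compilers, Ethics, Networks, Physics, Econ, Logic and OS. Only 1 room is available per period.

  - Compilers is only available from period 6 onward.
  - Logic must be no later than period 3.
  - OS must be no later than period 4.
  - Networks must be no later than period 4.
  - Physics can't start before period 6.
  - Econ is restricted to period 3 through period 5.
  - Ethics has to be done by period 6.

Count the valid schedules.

Splitting on Compilers: it can be period 6 (28), period 7 (28). Listing each branch's schedules as (Ethics, Networks, Physics, Econ, Logic, OS) by period number:
Compilers=period 6: (1,2,7,5,3,4) (1,3,7,5,2,4) (1,4,7,5,2,3) (1,4,7,5,3,2) (2,1,7,5,3,4) (2,3,7,5,1,4) (2,4,7,5,1,3) (2,4,7,5,3,1) (3,1,7,5,2,4) (3,2,7,5,1,4) (3,4,7,5,1,2) (3,4,7,5,2,1) (4,1,7,5,2,3) (4,1,7,5,3,2) (4,2,7,5,1,3) (4,2,7,5,3,1) (4,3,7,5,1,2) (4,3,7,5,2,1) (5,1,7,3,2,4) (5,1,7,4,2,3) (5,1,7,4,3,2) (5,2,7,3,1,4) (5,2,7,4,1,3) (5,2,7,4,3,1) (5,3,7,4,1,2) (5,3,7,4,2,1) (5,4,7,3,1,2) (5,4,7,3,2,1) — 28.
Compilers=period 7: (1,2,6,5,3,4) (1,3,6,5,2,4) (1,4,6,5,2,3) (1,4,6,5,3,2) (2,1,6,5,3,4) (2,3,6,5,1,4) (2,4,6,5,1,3) (2,4,6,5,3,1) (3,1,6,5,2,4) (3,2,6,5,1,4) (3,4,6,5,1,2) (3,4,6,5,2,1) (4,1,6,5,2,3) (4,1,6,5,3,2) (4,2,6,5,1,3) (4,2,6,5,3,1) (4,3,6,5,1,2) (4,3,6,5,2,1) (5,1,6,3,2,4) (5,1,6,4,2,3) (5,1,6,4,3,2) (5,2,6,3,1,4) (5,2,6,4,1,3) (5,2,6,4,3,1) (5,3,6,4,1,2) (5,3,6,4,2,1) (5,4,6,3,1,2) (5,4,6,3,2,1) — 28.
Summing: 28 + 28 = 56.

56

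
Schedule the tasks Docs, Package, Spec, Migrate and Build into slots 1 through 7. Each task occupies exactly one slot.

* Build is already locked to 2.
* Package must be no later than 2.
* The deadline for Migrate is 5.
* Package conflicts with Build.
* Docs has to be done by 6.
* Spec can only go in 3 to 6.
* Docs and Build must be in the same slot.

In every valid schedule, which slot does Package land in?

1

Package's window is 1–2.
Build is fixed at 2, and Package can't share a slot with Build.
So Package must be 1.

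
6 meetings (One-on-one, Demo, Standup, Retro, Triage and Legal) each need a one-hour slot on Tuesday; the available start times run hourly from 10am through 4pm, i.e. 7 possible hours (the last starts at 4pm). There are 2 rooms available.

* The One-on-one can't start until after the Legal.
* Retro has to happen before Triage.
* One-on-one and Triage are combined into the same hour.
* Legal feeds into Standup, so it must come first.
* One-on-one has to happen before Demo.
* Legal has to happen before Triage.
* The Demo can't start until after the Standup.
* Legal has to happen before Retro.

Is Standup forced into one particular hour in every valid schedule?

Standup can be 11am (e.g. Standup in 11am; Retro in 11am; Demo in 1pm; One-on-one in 12pm; Triage in 12pm; Legal in 10am) or 12pm (e.g. Demo=2pm; Standup=12pm; Retro=11am; One-on-one=1pm; Legal=10am; Triage=1pm).

No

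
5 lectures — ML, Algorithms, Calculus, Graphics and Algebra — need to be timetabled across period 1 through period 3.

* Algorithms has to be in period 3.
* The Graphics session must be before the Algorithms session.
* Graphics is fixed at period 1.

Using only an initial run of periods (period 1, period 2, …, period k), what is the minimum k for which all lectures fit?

3 periods

The precedence chain requires at least 2 distinct periods.
Algorithms can't be placed before period 3, so the schedule must run through at least period 3.
3 works (last occupied period: period 3): for example ML=period 1, Calculus=period 1, Algebra=period 1, Algorithms=period 3, Graphics=period 1.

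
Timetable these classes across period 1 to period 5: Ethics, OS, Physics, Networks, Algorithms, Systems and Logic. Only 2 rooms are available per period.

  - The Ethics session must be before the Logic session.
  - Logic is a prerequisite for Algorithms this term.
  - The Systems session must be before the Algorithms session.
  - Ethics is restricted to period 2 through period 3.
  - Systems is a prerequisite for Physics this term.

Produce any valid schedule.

Physics=period 2; OS=period 1; Algorithms=period 4; Ethics=period 2; Systems=period 1; Logic=period 3; Networks=period 3

Checking: Logic(period 3) before Algorithms(period 4); Systems(period 1) before Physics(period 2); Systems(period 1) before Algorithms(period 4); Ethics(period 2) before Logic(period 3); Ethics=period 2 in [period 2,period 3]; max 2 per period (cap 2).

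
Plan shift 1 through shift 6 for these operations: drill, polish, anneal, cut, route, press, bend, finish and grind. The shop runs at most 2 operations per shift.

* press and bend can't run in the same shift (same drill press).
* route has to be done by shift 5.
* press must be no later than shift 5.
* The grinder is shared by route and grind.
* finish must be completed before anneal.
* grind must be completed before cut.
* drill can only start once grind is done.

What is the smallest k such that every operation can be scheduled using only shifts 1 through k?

The precedence chain requires at least 2 distinct shifts.
With at most 2 per shift and 9 operations, at least 5 shifts are needed.
5 works (last occupied shift: shift 5): for example grind in shift 1; finish in shift 1; polish in shift 3; bend in shift 5; press in shift 4; drill in shift 2; cut in shift 3; route in shift 4; anneal in shift 2.

5 shifts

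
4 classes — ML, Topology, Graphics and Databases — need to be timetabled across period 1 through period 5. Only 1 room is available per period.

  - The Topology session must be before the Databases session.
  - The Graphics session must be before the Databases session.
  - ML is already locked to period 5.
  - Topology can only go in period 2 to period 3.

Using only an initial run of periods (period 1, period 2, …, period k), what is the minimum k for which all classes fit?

The precedence chain requires at least 2 distinct periods.
With at most 1 per period and 4 classes, at least 4 periods are needed.
ML can't be placed before period 5, so the schedule must run through at least period 5.
5 works (last occupied period: period 5): for example Graphics in period 1; Topology in period 2; Databases in period 3; ML in period 5.

5 periods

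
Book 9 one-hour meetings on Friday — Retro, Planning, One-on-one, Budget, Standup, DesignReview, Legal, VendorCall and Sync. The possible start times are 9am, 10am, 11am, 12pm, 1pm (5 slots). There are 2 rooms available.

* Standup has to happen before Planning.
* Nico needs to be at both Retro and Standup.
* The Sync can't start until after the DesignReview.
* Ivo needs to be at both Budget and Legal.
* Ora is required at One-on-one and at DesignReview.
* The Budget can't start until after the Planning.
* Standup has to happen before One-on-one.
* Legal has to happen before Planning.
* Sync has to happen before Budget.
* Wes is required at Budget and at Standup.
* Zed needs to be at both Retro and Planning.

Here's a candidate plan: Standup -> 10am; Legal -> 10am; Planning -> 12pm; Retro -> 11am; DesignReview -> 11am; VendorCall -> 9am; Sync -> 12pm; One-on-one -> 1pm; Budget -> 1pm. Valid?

Yes, all constraints hold

Standup has to happen before Planning — holds.
Legal has to happen before Planning — holds.
The Budget can't start until after the Planning — holds.
Ivo needs to be at both Budget and Legal — holds.
There are 2 rooms available — holds.
Nico needs to be at both Retro and Standup — holds.
Ora is required at One-on-one and at DesignReview — holds.
Zed needs to be at both Retro and Planning — holds.
Sync has to happen before Budget — holds.
The Sync can't start until after the DesignReview — holds.
Wes is required at Budget and at Standup — holds.
Standup has to happen before One-on-one — holds.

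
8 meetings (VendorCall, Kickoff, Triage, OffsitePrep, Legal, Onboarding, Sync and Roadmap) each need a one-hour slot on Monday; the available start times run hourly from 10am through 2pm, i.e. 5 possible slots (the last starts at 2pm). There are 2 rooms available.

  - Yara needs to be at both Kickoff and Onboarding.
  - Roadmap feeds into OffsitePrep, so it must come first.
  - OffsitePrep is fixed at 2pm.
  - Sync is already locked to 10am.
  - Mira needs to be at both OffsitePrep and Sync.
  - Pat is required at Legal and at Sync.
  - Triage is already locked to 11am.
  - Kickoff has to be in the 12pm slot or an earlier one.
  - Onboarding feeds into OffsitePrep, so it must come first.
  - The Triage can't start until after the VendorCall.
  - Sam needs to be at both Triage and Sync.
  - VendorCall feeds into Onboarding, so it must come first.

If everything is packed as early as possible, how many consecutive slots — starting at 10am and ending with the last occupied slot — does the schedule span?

The precedence chain requires at least 3 distinct slots.
With at most 2 per slot and 8 meetings, at least 4 slots are needed.
OffsitePrep can't be placed before 2pm — that is slot 5 counting from 10am — so the schedule must run through at least 5 slots.
5 works (last occupied slot: 2pm): for example VendorCall in 10am, Onboarding in 12pm, Roadmap in 12pm, OffsitePrep in 2pm, Triage in 11am, Sync in 10am, Kickoff in 11am, Legal in 1pm.

5 slots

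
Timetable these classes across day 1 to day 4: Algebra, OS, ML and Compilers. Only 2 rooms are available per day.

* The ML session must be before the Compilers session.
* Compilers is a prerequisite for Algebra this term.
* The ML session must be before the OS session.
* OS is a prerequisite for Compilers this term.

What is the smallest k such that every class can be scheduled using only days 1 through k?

The precedence chain requires at least 4 distinct days.
With at most 2 per day and 4 classes, at least 2 days are needed.
4 works (last occupied day: day 4): for example Algebra in day 4, ML in day 1, OS in day 2, Compilers in day 3.

4 days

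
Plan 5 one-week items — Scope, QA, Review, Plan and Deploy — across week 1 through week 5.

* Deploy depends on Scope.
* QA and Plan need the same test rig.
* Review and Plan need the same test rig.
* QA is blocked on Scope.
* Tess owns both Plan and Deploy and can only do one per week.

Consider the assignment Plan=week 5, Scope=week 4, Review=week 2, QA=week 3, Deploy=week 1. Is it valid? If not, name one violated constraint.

Invalid. Deploy depends on Scope.

QA is blocked on Scope — violated.
Review and Plan need the same test rig — holds.
Tess owns both Plan and Deploy and can only do one per week — holds.
QA and Plan need the same test rig — holds.
Deploy depends on Scope — violated.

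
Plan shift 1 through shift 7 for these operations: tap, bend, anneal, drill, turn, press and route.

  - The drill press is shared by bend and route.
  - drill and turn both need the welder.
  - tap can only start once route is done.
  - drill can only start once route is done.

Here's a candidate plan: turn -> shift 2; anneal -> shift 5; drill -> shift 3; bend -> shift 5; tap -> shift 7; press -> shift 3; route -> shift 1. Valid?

drill can only start once route is done — holds.
drill and turn both need the welder — holds.
tap can only start once route is done — holds.
The drill press is shared by bend and route — holds.

Yes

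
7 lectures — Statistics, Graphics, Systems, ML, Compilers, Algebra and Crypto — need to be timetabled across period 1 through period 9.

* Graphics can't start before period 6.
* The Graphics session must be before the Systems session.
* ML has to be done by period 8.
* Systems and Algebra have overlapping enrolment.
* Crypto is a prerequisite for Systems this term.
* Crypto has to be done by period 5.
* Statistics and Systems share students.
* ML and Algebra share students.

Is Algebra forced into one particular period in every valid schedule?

Algebra can be period 1 (e.g. Compilers=period 1, Systems=period 7, Algebra=period 1, Graphics=period 6, Statistics=period 1, ML=period 2, Crypto=period 1) or period 2 (e.g. Algebra=period 2, Crypto=period 1, Systems=period 7, ML=period 1, Compilers=period 1, Graphics=period 6, Statistics=period 1).

No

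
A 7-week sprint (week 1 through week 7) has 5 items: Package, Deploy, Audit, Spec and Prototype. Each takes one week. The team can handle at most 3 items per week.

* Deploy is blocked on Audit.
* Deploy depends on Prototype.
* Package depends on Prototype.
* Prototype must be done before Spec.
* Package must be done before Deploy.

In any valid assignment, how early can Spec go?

Precedence pushes Spec to at least week 2.
Spec at week 2 is achievable: Deploy=week 3, Spec=week 2, Audit=week 1, Package=week 2, Prototype=week 1.

week 2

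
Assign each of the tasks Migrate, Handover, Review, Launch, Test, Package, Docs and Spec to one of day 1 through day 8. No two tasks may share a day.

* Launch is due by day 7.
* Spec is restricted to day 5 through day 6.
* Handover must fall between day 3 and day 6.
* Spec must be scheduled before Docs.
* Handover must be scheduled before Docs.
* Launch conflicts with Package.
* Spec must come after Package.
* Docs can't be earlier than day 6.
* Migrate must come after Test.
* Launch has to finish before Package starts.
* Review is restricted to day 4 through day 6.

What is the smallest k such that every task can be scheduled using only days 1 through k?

8 days

The precedence chain requires at least 4 distinct days.
With at most 1 per day and 8 tasks, at least 8 days are needed.
Docs can't be placed before day 6, so the schedule must run through at least day 6.
8 works (last occupied day: day 8): for example Spec=day 5; Test=day 7; Package=day 2; Migrate=day 8; Launch=day 1; Review=day 4; Docs=day 6; Handover=day 3.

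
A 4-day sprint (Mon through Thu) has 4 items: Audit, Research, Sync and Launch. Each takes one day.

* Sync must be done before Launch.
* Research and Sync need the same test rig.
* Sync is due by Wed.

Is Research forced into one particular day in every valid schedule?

No

Research can be Mon (e.g. Research in Mon, Audit in Mon, Launch in Wed, Sync in Tue) or Tue (e.g. Launch=Tue; Sync=Mon; Audit=Mon; Research=Tue).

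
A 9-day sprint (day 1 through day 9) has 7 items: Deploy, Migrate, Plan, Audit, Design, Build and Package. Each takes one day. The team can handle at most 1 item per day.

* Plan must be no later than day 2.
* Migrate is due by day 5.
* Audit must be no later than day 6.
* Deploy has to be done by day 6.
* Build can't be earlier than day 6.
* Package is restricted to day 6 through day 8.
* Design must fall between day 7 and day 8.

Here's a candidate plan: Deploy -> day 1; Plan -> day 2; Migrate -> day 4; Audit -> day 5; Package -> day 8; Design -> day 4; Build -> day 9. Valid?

Plan must be no later than day 2 — holds.
Build can't be earlier than day 6 — holds.
Package is restricted to day 6 through day 8 — holds.
Design must fall between day 7 and day 8 — violated.
Migrate is due by day 5 — holds.
Deploy has to be done by day 6 — holds.
Audit must be no later than day 6 — holds.
The team can handle at most 1 item per day — violated.

Invalid. Design must fall between day 7 and day 8.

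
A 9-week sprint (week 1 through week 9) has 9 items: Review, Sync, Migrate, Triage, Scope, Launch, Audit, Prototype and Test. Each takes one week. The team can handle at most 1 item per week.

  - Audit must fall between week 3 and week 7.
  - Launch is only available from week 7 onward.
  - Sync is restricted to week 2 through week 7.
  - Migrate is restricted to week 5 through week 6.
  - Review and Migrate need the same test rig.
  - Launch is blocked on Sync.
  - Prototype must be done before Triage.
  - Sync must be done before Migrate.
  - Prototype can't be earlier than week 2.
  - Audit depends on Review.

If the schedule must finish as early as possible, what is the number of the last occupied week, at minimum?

9

The precedence chain requires at least 2 distinct weeks.
With at most 1 per week and 9 work items, at least 9 weeks are needed.
Launch can't be placed before week 7, so the schedule must run through at least week 7.
9 works (last occupied week: week 9): for example Sync=week 2, Prototype=week 4, Launch=week 7, Scope=week 8, Triage=week 6, Migrate=week 5, Review=week 1, Audit=week 3, Test=week 9.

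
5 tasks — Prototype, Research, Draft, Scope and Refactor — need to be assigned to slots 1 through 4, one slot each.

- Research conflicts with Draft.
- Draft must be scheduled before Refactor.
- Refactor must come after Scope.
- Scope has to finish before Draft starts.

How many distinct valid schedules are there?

48

Splitting on Prototype: it can be 1 (12), 2 (12), 3 (12), 4 (12). Listing each branch's schedules as (Research, Draft, Scope, Refactor):
Prototype=1: (1,2,1,3) (1,2,1,4) (1,3,1,4) (1,3,2,4) (2,3,1,4) (2,3,2,4) (3,2,1,3) (3,2,1,4) (4,2,1,3) (4,2,1,4) (4,3,1,4) (4,3,2,4) — 12.
Prototype=2: (1,2,1,3) (1,2,1,4) (1,3,1,4) (1,3,2,4) (2,3,1,4) (2,3,2,4) (3,2,1,3) (3,2,1,4) (4,2,1,3) (4,2,1,4) (4,3,1,4) (4,3,2,4) — 12.
Prototype=3: (1,2,1,3) (1,2,1,4) (1,3,1,4) (1,3,2,4) (2,3,1,4) (2,3,2,4) (3,2,1,3) (3,2,1,4) (4,2,1,3) (4,2,1,4) (4,3,1,4) (4,3,2,4) — 12.
Prototype=4: (1,2,1,3) (1,2,1,4) (1,3,1,4) (1,3,2,4) (2,3,1,4) (2,3,2,4) (3,2,1,3) (3,2,1,4) (4,2,1,3) (4,2,1,4) (4,3,1,4) (4,3,2,4) — 12.
Summing: 12 + 12 + 12 + 12 = 48.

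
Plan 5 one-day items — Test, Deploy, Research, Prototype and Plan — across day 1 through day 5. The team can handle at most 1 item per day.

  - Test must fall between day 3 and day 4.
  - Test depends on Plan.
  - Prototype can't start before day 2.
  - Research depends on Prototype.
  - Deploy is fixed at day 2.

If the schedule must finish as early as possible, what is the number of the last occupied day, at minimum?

day 5

The precedence chain requires at least 2 distinct days.
With at most 1 per day and 5 tasks, at least 5 days are needed.
Test can't be placed before day 3, so the schedule must run through at least day 3.
5 works (last occupied day: day 5): for example Research in day 5, Plan in day 1, Test in day 3, Deploy in day 2, Prototype in day 4.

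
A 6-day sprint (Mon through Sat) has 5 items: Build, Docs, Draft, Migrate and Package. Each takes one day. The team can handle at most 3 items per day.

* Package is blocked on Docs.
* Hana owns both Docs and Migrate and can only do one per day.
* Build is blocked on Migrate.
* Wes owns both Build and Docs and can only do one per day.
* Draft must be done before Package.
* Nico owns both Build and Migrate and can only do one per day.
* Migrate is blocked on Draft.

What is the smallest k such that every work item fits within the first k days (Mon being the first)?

3 days

The precedence chain requires at least 3 distinct days.
With at most 3 per day and 5 work items, at least 2 days are needed.
3 works (last occupied day: Wed): for example Package in Tue, Migrate in Tue, Docs in Mon, Draft in Mon, Build in Wed.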